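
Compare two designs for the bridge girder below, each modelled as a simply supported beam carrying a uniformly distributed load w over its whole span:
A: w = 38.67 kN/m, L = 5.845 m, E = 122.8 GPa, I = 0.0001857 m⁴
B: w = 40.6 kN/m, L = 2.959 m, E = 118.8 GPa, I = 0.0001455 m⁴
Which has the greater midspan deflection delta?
Model: a simply supported beam carrying a uniformly distributed load w over its whole span, so delta = (5·w·L^4) / (384·E·I) (SI units).
  A: delta = (5 × 38670 × 5.845^4) / (384 × (1.228 × 10¹¹) × 0.0001857) = 0.02577 m = 25.77 mm
  B: delta = (5 × 40600 × 2.959^4) / (384 × (1.188 × 10¹¹) × 0.0001455) = 0.002345 m = 2.345 mm
25.77 mm > 2.345 mm, so A is larger.
Final answer: A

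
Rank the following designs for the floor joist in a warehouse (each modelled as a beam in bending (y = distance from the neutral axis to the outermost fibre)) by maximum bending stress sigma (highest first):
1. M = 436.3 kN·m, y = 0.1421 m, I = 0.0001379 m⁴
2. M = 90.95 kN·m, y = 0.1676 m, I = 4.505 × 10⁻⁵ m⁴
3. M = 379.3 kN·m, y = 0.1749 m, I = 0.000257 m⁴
Model: a beam in bending (y = distance from the neutral axis to the outermost fibre), so sigma = (M·y) / I (SI units).
  Case 1: sigma = (436300 × 0.1421) / 0.0001379 = 4.496 × 10⁸ Pa = 449.6 MPa
  Case 2: sigma = (90950 × 0.1676) / (4.505 × 10⁻⁵) = 3.384 × 10⁸ Pa = 338.4 MPa
  Case 3: sigma = (379300 × 0.1749) / 0.000257 = 2.581 × 10⁸ Pa = 258.1 MPa
Ordering: 449.6 MPa (case 1) > 338.4 MPa (case 2) > 258.1 MPa (case 3)
Final answer: 1, 2, 3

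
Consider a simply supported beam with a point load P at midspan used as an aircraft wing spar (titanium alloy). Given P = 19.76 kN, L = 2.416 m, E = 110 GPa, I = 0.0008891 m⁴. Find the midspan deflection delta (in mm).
Model: a simply supported beam with a point load P at midspan, so delta = (P·L^3) / (48·E·I).
Convert to SI units:
  P = 19.76 kN = 19760 N
  E = 110 GPa = 1.1 × 10¹¹ Pa
Substitute:
  delta = (19760 × 2.416^3) / (48 × (1.1 × 10¹¹) × 0.0008891)
  delta = 5.936 × 10⁻⁵ m
Convert: delta = 5.936 × 10⁻⁵ m = 0.05936 mm
Final answer: delta = 0.05936 mm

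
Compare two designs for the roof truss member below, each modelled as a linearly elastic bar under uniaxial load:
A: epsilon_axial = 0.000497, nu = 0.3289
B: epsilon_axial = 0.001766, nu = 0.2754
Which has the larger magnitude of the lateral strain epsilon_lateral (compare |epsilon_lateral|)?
Model: a linearly elastic bar under uniaxial load, so epsilon_lateral = -nu·epsilon_axial (SI units).
  A: epsilon_lateral = -(0.3289 × 0.000497) = -0.0001635
  B: epsilon_lateral = -(0.2754 × 0.001766) = -0.0004864
|epsilon_lateral|: A = 0.0001635, B = 0.0004864, so B is larger in magnitude.
Final answer: B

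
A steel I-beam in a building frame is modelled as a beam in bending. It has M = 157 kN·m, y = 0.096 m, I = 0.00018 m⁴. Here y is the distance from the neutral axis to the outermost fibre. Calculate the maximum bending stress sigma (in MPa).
Model: a beam in bending, so sigma = (M·y) / I.
Convert to SI units:
  M = 157 kN·m = 157000 N·m
Substitute:
  sigma = (157000 × 0.096) / 0.00018
  sigma = 8.373 × 10⁷ Pa
Convert: sigma = 8.373 × 10⁷ Pa = 83.73 MPa
Final answer: sigma = 83.73 MPa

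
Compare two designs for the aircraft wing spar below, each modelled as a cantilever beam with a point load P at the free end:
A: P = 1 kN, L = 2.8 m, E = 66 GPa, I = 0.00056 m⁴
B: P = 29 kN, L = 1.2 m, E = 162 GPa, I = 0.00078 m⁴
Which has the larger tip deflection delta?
Model: a cantilever beam with a point load P at the free end, so delta = (P·L^3) / (3·E·I) (SI units).
  A: delta = (1000 × 2.8^3) / (3 × (6.6 × 10¹⁰) × 0.00056) = 0.000198 m = 0.198 mm
  B: delta = (29000 × 1.2^3) / (3 × (1.62 × 10¹¹) × 0.00078) = 0.0001322 m = 0.1322 mm
0.198 mm > 0.1322 mm, so A is larger.
Final answer: A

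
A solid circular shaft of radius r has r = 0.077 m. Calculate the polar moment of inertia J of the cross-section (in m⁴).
Model: a solid circular shaft of radius r, so J = (π·r^4) / 2.
Substitute:
  J = (π × 0.077^4) / 2
  J = 5.522 × 10⁻⁵ m⁴
Final answer: J = 5.522 × 10⁻⁵ m⁴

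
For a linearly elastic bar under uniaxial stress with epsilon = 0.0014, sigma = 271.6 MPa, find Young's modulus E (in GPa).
Model: a linearly elastic bar under uniaxial stress, so sigma = E·epsilon.
Solve for E: E = sigma / epsilon.
Convert to SI units:
  sigma = 271.6 MPa = 2.716 × 10⁸ Pa
Substitute:
  E = (2.716 × 10⁸) / 0.0014
  E = 1.94 × 10¹¹ Pa
Convert: E = 1.94 × 10¹¹ Pa = 194 GPa
Final answer: E = 194 GPa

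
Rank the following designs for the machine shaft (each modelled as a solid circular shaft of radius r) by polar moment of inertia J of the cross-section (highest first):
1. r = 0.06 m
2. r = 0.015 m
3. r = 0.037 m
Model: a solid circular shaft of radius r, so J = (π·r^4) / 2 (SI units).
  Case 1: J = (π × 0.06^4) / 2 = 2.036 × 10⁻⁵ m⁴
  Case 2: J = (π × 0.015^4) / 2 = 7.952 × 10⁻⁸ m⁴
  Case 3: J = (π × 0.037^4) / 2 = 2.944 × 10⁻⁶ m⁴
Ordering: 2.036 × 10⁻⁵ m⁴ (case 1) > 2.944 × 10⁻⁶ m⁴ (case 3) > 7.952 × 10⁻⁸ m⁴ (case 2)
Final answer: 1, 3, 2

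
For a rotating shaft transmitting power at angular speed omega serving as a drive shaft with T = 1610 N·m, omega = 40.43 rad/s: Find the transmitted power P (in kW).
Model: a rotating shaft transmitting power at angular speed omega, so P = T·omega.
Substitute:
  P = 1610 × 40.43
  P = 65090 W
Convert: P = 65090 W = 65.09 kW
Final answer: P = 65.09 kW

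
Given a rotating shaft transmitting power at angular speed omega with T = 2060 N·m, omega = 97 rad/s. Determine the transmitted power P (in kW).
Model: a rotating shaft transmitting power at angular speed omega, so P = T·omega.
Substitute:
  P = 2060 × 97
  P = 199800 W
Convert: P = 199800 W = 199.8 kW
Final answer: P = 199.8 kW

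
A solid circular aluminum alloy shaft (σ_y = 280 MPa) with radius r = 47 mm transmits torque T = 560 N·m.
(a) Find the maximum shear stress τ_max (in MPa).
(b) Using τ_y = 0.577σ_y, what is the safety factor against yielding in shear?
(a) For a solid circular shaft, τ_max = T·r/J with J = π·r^4/2, i.e. τ_max = 2·T / (π·r^3). Convert r = 47 mm = 0.047 m.
  τ_max = (2 × 560) / (π × 0.047^3) = 3.434 × 10⁶ Pa = 3.434 MPa
(b) τ_y = 0.577 × 280 = 161.56 MPa
  SF = τ_y/τ_max = 161.56 / 3.434 = 47.05
Final answer: (a) τ_max = 3.434 MPa, (b) SF = 47.05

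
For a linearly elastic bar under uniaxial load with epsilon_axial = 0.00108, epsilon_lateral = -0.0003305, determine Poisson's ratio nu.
Model: a linearly elastic bar under uniaxial load, so epsilon_lateral = -nu·epsilon_axial.
Solve for nu: nu = -epsilon_lateral / epsilon_axial.
Substitute:
  nu = -(-0.0003305) / 0.00108
  nu = 0.306
Final answer: nu = 0.306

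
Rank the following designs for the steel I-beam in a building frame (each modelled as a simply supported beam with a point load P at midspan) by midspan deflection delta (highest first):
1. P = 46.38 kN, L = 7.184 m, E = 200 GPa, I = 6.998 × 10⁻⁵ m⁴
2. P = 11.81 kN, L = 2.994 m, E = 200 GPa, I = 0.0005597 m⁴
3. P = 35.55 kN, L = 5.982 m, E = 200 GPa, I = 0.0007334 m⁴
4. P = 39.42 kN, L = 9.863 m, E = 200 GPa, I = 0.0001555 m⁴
Model: a simply supported beam with a point load P at midspan, so delta = (P·L^3) / (48·E·I) (SI units).
  Case 1: delta = (46380 × 7.184^3) / (48 × (2 × 10¹¹) × (6.998 × 10⁻⁵)) = 0.0256 m = 25.6 mm
  Case 2: delta = (11810 × 2.994^3) / (48 × (2 × 10¹¹) × 0.0005597) = 5.899 × 10⁻⁵ m = 0.05899 mm
  Case 3: delta = (35550 × 5.982^3) / (48 × (2 × 10¹¹) × 0.0007334) = 0.001081 m = 1.081 mm
  Case 4: delta = (39420 × 9.863^3) / (48 × (2 × 10¹¹) × 0.0001555) = 0.02534 m = 25.34 mm
Ordering: 25.6 mm (case 1) > 25.34 mm (case 4) > 1.081 mm (case 3) > 0.05899 mm (case 2)
Final answer: 1, 4, 3, 2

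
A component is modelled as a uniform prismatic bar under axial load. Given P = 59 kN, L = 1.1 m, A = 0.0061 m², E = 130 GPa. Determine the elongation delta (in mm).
Model: a uniform prismatic bar under axial load, so delta = (P·L) / (A·E).
Convert to SI units:
  P = 59 kN = 59000 N
  E = 130 GPa = 1.3 × 10¹¹ Pa
Substitute:
  delta = (59000 × 1.1) / (0.0061 × (1.3 × 10¹¹))
  delta = 8.184 × 10⁻⁵ m
Convert: delta = 8.184 × 10⁻⁵ m = 0.08184 mm
Final answer: delta = 0.08184 mm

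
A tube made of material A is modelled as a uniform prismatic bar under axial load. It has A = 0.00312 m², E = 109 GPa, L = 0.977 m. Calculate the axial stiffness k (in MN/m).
Model: a uniform prismatic bar under axial load, so k = (A·E) / L.
Convert to SI units:
  E = 109 GPa = 1.09 × 10¹¹ Pa
Substitute:
  k = (0.00312 × (1.09 × 10¹¹)) / 0.977
  k = 3.481 × 10⁸ N/m
Convert: k = 3.481 × 10⁸ N/m = 348.1 MN/m
Final answer: k = 348.1 MN/m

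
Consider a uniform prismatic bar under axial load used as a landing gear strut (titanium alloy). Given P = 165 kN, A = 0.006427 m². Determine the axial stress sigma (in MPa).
Model: a uniform prismatic bar under axial load, so sigma = P / A.
Convert to SI units:
  P = 165 kN = 165000 N
Substitute:
  sigma = 165000 / 0.006427
  sigma = 2.567 × 10⁷ Pa
Convert: sigma = 2.567 × 10⁷ Pa = 25.67 MPa
Final answer: sigma = 25.67 MPa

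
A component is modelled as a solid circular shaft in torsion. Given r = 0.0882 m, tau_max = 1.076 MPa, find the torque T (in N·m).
Model: a solid circular shaft in torsion, so tau_max = (2·T) / (π·r^3).
Solve for T: T = (π·tau_max·r^3) / 2.
Convert to SI units:
  tau_max = 1.076 MPa = 1.076 × 10⁶ Pa
Substitute:
  T = (π × (1.076 × 10⁶) × 0.0882^3) / 2
  T = 1160 N·m
Final answer: T = 1160 N·m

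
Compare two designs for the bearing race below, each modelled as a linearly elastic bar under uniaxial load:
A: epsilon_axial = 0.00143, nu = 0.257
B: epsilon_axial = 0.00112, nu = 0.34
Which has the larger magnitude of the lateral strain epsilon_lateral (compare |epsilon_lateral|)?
Model: a linearly elastic bar under uniaxial load, so epsilon_lateral = -nu·epsilon_axial (SI units).
  A: epsilon_lateral = -(0.257 × 0.00143) = -0.0003675
  B: epsilon_lateral = -(0.34 × 0.00112) = -0.0003808
|epsilon_lateral|: A = 0.0003675, B = 0.0003808, so B is larger in magnitude.
Final answer: B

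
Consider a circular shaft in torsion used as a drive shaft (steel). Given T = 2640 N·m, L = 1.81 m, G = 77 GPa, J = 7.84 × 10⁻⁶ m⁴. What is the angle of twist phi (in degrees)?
Model: a circular shaft in torsion, so phi = (T·L) / (G·J).
Convert to SI units:
  G = 77 GPa = 7.7 × 10¹⁰ Pa
Substitute:
  phi = (2640 × 1.81) / ((7.7 × 10¹⁰) × (7.84 × 10⁻⁶))
  phi = 0.007915 rad
Convert to degrees: phi = 0.007915 × 180/π = 0.4535°
Final answer: phi = 0.4535°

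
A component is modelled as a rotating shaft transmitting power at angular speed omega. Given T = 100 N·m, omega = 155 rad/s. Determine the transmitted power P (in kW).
Model: a rotating shaft transmitting power at angular speed omega, so P = T·omega.
Substitute:
  P = 100 × 155
  P = 15500 W
Convert: P = 15500 W = 15.5 kW
Final answer: P = 15.5 kW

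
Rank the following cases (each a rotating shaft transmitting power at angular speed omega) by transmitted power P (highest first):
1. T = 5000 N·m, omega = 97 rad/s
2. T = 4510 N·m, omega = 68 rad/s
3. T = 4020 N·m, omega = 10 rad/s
Model: a rotating shaft transmitting power at angular speed omega, so P = T·omega (SI units).
  Case 1: P = 5000 × 97 = 485000 W = 485 kW
  Case 2: P = 4510 × 68 = 306700 W = 306.7 kW
  Case 3: P = 4020 × 10 = 40200 W = 40.2 kW
Ordering: 485 kW (case 1) > 306.7 kW (case 2) > 40.2 kW (case 3)
Final answer: 1, 2, 3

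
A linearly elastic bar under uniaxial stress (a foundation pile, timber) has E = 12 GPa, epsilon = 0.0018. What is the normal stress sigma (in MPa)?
Model: a linearly elastic bar under uniaxial stress, so sigma = E·epsilon.
Convert to SI units:
  E = 12 GPa = 1.2 × 10¹⁰ Pa
Substitute:
  sigma = (1.2 × 10¹⁰) × 0.0018
  sigma = 2.16 × 10⁷ Pa
Convert: sigma = 2.16 × 10⁷ Pa = 21.6 MPa
Final answer: sigma = 21.6 MPa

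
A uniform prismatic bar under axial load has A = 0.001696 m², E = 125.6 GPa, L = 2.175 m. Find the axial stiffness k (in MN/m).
Model: a uniform prismatic bar under axial load, so k = (A·E) / L.
Convert to SI units:
  E = 125.6 GPa = 1.256 × 10¹¹ Pa
Substitute:
  k = (0.001696 × (1.256 × 10¹¹)) / 2.175
  k = 9.794 × 10⁷ N/m
Convert: k = 9.794 × 10⁷ N/m = 97.94 MN/m
Final answer: k = 97.94 MN/m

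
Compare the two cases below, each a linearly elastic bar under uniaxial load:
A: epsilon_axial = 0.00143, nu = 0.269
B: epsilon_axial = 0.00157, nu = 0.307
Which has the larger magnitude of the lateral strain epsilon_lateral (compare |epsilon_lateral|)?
Model: a linearly elastic bar under uniaxial load, so epsilon_lateral = -nu·epsilon_axial (SI units).
  A: epsilon_lateral = -(0.269 × 0.00143) = -0.0003847
  B: epsilon_lateral = -(0.307 × 0.00157) = -0.000482
|epsilon_lateral|: A = 0.0003847, B = 0.000482, so B is larger in magnitude.
Final answer: B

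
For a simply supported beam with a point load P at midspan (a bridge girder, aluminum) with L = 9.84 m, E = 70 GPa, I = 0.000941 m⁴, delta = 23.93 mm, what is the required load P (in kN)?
Model: a simply supported beam with a point load P at midspan, so delta = (P·L^3) / (48·E·I).
Solve for P: P = (48·delta·E·I) / L^3.
Convert to SI units:
  E = 70 GPa = 7 × 10¹⁰ Pa
  delta = 23.93 mm = 0.02393 m
Substitute:
  P = (48 × 0.02393 × (7 × 10¹⁰) × 0.000941) / 9.84^3
  P = 79410 N
Convert: P = 79410 N = 79.41 kN
Final answer: P = 79.41 kN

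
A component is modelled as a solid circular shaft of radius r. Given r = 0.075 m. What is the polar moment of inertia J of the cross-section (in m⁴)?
Model: a solid circular shaft of radius r, so J = (π·r^4) / 2.
Substitute:
  J = (π × 0.075^4) / 2
  J = 4.97 × 10⁻⁵ m⁴
Final answer: J = 4.97 × 10⁻⁵ m⁴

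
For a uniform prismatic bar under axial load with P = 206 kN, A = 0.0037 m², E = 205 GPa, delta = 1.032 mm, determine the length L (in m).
Model: a uniform prismatic bar under axial load, so delta = (P·L) / (A·E).
Solve for L: L = (delta·A·E) / P.
Convert to SI units:
  P = 206 kN = 206000 N
  E = 205 GPa = 2.05 × 10¹¹ Pa
  delta = 1.032 mm = 0.001032 m
Substitute:
  L = (0.001032 × 0.0037 × (2.05 × 10¹¹)) / 206000
  L = 3.8 m
Final answer: L = 3.8 m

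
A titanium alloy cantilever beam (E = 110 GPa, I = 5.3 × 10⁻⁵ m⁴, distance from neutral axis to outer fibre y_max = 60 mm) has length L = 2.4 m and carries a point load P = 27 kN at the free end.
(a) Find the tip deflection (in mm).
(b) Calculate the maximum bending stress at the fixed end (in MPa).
(a) Tip deflection of a cantilever with an end point load: δ = P·L^3 / (3·E·I). Convert P = 27 kN = 27000 N, E = 110 GPa = 1.1 × 10¹¹ Pa.
  δ = (27000 × 2.4^3) / (3 × (1.1 × 10¹¹) × (5.3 × 10⁻⁵)) = 0.02134 m = 21.34 mm
(b) Maximum bending moment at the fixed end: M = P·L = 27000 × 2.4 = 64800 N·m. Convert y_max = 60 mm = 0.06 m.
  σ = M·y_max / I = (64800 × 0.06) / (5.3 × 10⁻⁵) = 7.336 × 10⁷ Pa = 73.36 MPa
Final answer: (a) δ = 21.34 mm, (b) σ = 73.36 MPa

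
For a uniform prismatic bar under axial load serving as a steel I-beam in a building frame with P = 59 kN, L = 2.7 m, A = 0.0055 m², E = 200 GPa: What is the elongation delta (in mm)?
Model: a uniform prismatic bar under axial load, so delta = (P·L) / (A·E).
Convert to SI units:
  P = 59 kN = 59000 N
  E = 200 GPa = 2 × 10¹¹ Pa
Substitute:
  delta = (59000 × 2.7) / (0.0055 × (2 × 10¹¹))
  delta = 0.0001448 m
Convert: delta = 0.0001448 m = 0.1448 mm
Final answer: delta = 0.1448 mm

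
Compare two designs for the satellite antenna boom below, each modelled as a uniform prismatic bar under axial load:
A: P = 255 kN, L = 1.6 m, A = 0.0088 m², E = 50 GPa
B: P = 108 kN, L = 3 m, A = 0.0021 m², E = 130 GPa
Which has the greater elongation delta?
Model: a uniform prismatic bar under axial load, so delta = (P·L) / (A·E) (SI units).
  A: delta = (255000 × 1.6) / (0.0088 × (5 × 10¹⁰)) = 0.0009273 m = 0.9273 mm
  B: delta = (108000 × 3) / (0.0021 × (1.3 × 10¹¹)) = 0.001187 m = 1.187 mm
1.187 mm > 0.9273 mm, so B is larger.
Final answer: B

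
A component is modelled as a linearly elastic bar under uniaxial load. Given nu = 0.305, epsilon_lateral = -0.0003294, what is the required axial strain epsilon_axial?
Model: a linearly elastic bar under uniaxial load, so epsilon_lateral = -nu·epsilon_axial.
Solve for epsilon_axial: epsilon_axial = -epsilon_lateral / nu.
Substitute:
  epsilon_axial = -(-0.0003294) / 0.305
  epsilon_axial = 0.00108
Final answer: epsilon_axial = 0.00108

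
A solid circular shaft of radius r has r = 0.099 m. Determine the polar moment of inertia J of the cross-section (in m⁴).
Model: a solid circular shaft of radius r, so J = (π·r^4) / 2.
Substitute:
  J = (π × 0.099^4) / 2
  J = 0.0001509 m⁴
Final answer: J = 0.0001509 m⁴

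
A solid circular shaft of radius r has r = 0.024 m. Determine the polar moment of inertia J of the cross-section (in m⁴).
Model: a solid circular shaft of radius r, so J = (π·r^4) / 2.
Substitute:
  J = (π × 0.024^4) / 2
  J = 5.212 × 10⁻⁷ m⁴
Final answer: J = 5.212 × 10⁻⁷ m⁴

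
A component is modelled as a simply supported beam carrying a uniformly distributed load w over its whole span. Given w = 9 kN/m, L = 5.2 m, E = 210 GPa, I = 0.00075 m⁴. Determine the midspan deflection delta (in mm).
Model: a simply supported beam carrying a uniformly distributed load w over its whole span, so delta = (5·w·L^4) / (384·E·I).
Convert to SI units:
  w = 9 kN/m = 9000 N/m
  E = 210 GPa = 2.1 × 10¹¹ Pa
Substitute:
  delta = (5 × 9000 × 5.2^4) / (384 × (2.1 × 10¹¹) × 0.00075)
  delta = 0.000544 m
Convert: delta = 0.000544 m = 0.544 mm
Final answer: delta = 0.544 mm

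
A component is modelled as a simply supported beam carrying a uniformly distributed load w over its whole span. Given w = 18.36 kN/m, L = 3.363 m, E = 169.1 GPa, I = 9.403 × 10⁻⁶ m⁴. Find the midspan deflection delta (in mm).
Model: a simply supported beam carrying a uniformly distributed load w over its whole span, so delta = (5·w·L^4) / (384·E·I).
Convert to SI units:
  w = 18.36 kN/m = 18360 N/m
  E = 169.1 GPa = 1.691 × 10¹¹ Pa
Substitute:
  delta = (5 × 18360 × 3.363^4) / (384 × (1.691 × 10¹¹) × (9.403 × 10⁻⁶))
  delta = 0.01923 m
Convert: delta = 0.01923 m = 19.23 mm
Final answer: delta = 19.23 mm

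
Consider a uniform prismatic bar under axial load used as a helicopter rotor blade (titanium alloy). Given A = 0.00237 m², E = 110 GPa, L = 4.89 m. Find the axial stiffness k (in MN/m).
Model: a uniform prismatic bar under axial load, so k = (A·E) / L.
Convert to SI units:
  E = 110 GPa = 1.1 × 10¹¹ Pa
Substitute:
  k = (0.00237 × (1.1 × 10¹¹)) / 4.89
  k = 5.331 × 10⁷ N/m
Convert: k = 5.331 × 10⁷ N/m = 53.31 MN/m
Final answer: k = 53.31 MN/m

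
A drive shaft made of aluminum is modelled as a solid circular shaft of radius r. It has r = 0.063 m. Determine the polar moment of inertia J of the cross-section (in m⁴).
Model: a solid circular shaft of radius r, so J = (π·r^4) / 2.
Substitute:
  J = (π × 0.063^4) / 2
  J = 2.474 × 10⁻⁵ m⁴
Final answer: J = 2.474 × 10⁻⁵ m⁴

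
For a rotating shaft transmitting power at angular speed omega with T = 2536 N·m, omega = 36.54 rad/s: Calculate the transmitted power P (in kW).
Model: a rotating shaft transmitting power at angular speed omega, so P = T·omega.
Substitute:
  P = 2536 × 36.54
  P = 92670 W
Convert: P = 92670 W = 92.67 kW
Final answer: P = 92.67 kW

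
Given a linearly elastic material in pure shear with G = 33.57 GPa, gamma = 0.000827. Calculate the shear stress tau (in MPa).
Model: a linearly elastic material in pure shear, so tau = G·gamma.
Convert to SI units:
  G = 33.57 GPa = 3.357 × 10¹⁰ Pa
Substitute:
  tau = (3.357 × 10¹⁰) × 0.000827
  tau = 2.776 × 10⁷ Pa
Convert: tau = 2.776 × 10⁷ Pa = 27.76 MPa
Final answer: tau = 27.76 MPa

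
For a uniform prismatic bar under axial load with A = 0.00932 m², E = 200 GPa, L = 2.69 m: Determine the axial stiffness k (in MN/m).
Model: a uniform prismatic bar under axial load, so k = (A·E) / L.
Convert to SI units:
  E = 200 GPa = 2 × 10¹¹ Pa
Substitute:
  k = (0.00932 × (2 × 10¹¹)) / 2.69
  k = 6.929 × 10⁸ N/m
Convert: k = 6.929 × 10⁸ N/m = 692.9 MN/m
Final answer: k = 692.9 MN/m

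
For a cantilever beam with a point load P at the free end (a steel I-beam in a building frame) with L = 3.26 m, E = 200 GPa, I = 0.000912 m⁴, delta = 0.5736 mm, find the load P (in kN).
Model: a cantilever beam with a point load P at the free end, so delta = (P·L^3) / (3·E·I).
Solve for P: P = (3·delta·E·I) / L^3.
Convert to SI units:
  E = 200 GPa = 2 × 10¹¹ Pa
  delta = 0.5736 mm = 0.0005736 m
Substitute:
  P = (3 × 0.0005736 × (2 × 10¹¹) × 0.000912) / 3.26^3
  P = 9059 N
Convert: P = 9059 N = 9.059 kN
Final answer: P = 9.059 kN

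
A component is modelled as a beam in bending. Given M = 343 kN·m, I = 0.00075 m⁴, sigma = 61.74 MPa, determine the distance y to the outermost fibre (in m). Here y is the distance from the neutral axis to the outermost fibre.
Model: a beam in bending, so sigma = (M·y) / I.
Solve for y: y = (sigma·I) / M.
Convert to SI units:
  M = 343 kN·m = 343000 N·m
  sigma = 61.74 MPa = 6.174 × 10⁷ Pa
Substitute:
  y = ((6.174 × 10⁷) × 0.00075) / 343000
  y = 0.135 m
Final answer: y = 0.135 m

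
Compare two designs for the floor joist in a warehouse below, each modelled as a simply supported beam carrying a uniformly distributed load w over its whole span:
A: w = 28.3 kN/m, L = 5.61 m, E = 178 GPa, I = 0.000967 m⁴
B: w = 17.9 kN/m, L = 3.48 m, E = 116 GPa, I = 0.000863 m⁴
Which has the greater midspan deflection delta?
Model: a simply supported beam carrying a uniformly distributed load w over its whole span, so delta = (5·w·L^4) / (384·E·I) (SI units).
  A: delta = (5 × 28300 × 5.61^4) / (384 × (1.78 × 10¹¹) × 0.000967) = 0.00212 m = 2.12 mm
  B: delta = (5 × 17900 × 3.48^4) / (384 × (1.16 × 10¹¹) × 0.000863) = 0.0003415 m = 0.3415 mm
2.12 mm > 0.3415 mm, so A is larger.
Final answer: A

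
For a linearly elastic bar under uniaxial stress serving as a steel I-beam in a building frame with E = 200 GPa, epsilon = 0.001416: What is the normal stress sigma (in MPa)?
Model: a linearly elastic bar under uniaxial stress, so sigma = E·epsilon.
Convert to SI units:
  E = 200 GPa = 2 × 10¹¹ Pa
Substitute:
  sigma = (2 × 10¹¹) × 0.001416
  sigma = 2.832 × 10⁸ Pa
Convert: sigma = 2.832 × 10⁸ Pa = 283.2 MPa
Final answer: sigma = 283.2 MPa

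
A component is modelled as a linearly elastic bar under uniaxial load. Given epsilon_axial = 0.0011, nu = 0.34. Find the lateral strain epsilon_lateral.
Model: a linearly elastic bar under uniaxial load, so epsilon_lateral = -nu·epsilon_axial.
Substitute:
  epsilon_lateral = -(0.34 × 0.0011)
  epsilon_lateral = -0.000374
Final answer: epsilon_lateral = -0.000374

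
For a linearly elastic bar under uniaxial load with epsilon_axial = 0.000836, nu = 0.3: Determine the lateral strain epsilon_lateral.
Model: a linearly elastic bar under uniaxial load, so epsilon_lateral = -nu·epsilon_axial.
Substitute:
  epsilon_lateral = -(0.3 × 0.000836)
  epsilon_lateral = -0.0002508
Final answer: epsilon_lateral = -0.0002508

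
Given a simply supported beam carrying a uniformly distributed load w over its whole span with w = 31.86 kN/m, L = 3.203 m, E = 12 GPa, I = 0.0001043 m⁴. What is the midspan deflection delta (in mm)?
Model: a simply supported beam carrying a uniformly distributed load w over its whole span, so delta = (5·w·L^4) / (384·E·I).
Convert to SI units:
  w = 31.86 kN/m = 31860 N/m
  E = 12 GPa = 1.2 × 10¹⁰ Pa
Substitute:
  delta = (5 × 31860 × 3.203^4) / (384 × (1.2 × 10¹⁰) × 0.0001043)
  delta = 0.03489 m
Convert: delta = 0.03489 m = 34.89 mm
Final answer: delta = 34.89 mm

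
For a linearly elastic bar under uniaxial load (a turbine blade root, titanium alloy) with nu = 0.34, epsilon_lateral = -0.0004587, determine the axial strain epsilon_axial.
Model: a linearly elastic bar under uniaxial load, so epsilon_lateral = -nu·epsilon_axial.
Solve for epsilon_axial: epsilon_axial = -epsilon_lateral / nu.
Substitute:
  epsilon_axial = -(-0.0004587) / 0.34
  epsilon_axial = 0.001349
Final answer: epsilon_axial = 0.001349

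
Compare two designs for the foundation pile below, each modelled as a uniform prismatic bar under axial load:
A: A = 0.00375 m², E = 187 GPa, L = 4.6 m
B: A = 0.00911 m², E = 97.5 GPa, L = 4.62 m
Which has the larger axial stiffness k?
Model: a uniform prismatic bar under axial load, so k = (A·E) / L (SI units).
  A: k = (0.00375 × (1.87 × 10¹¹)) / 4.6 = 1.524 × 10⁸ N/m = 152.4 MN/m
  B: k = (0.00911 × (9.75 × 10¹⁰)) / 4.62 = 1.923 × 10⁸ N/m = 192.3 MN/m
192.3 MN/m > 152.4 MN/m, so B is larger.
Final answer: B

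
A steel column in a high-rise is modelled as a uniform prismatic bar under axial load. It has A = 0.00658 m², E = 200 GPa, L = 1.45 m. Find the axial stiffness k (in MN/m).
Model: a uniform prismatic bar under axial load, so k = (A·E) / L.
Convert to SI units:
  E = 200 GPa = 2 × 10¹¹ Pa
Substitute:
  k = (0.00658 × (2 × 10¹¹)) / 1.45
  k = 9.076 × 10⁸ N/m
Convert: k = 9.076 × 10⁸ N/m = 907.6 MN/m
Final answer: k = 907.6 MN/m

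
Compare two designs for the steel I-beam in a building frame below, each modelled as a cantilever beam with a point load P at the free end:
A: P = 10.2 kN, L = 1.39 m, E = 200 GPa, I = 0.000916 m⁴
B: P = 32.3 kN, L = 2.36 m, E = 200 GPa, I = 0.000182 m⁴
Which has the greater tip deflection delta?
Model: a cantilever beam with a point load P at the free end, so delta = (P·L^3) / (3·E·I) (SI units).
  A: delta = (10200 × 1.39^3) / (3 × (2 × 10¹¹) × 0.000916) = 4.984 × 10⁻⁵ m = 0.04984 mm
  B: delta = (32300 × 2.36^3) / (3 × (2 × 10¹¹) × 0.000182) = 0.003888 m = 3.888 mm
3.888 mm > 0.04984 mm, so B is larger.
Final answer: B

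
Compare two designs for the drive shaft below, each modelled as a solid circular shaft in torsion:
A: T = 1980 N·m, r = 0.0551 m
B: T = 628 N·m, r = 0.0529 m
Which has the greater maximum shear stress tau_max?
Model: a solid circular shaft in torsion, so tau_max = (2·T) / (π·r^3) (SI units).
  A: tau_max = (2 × 1980) / (π × 0.0551^3) = 7.535 × 10⁶ Pa = 7.535 MPa
  B: tau_max = (2 × 628) / (π × 0.0529^3) = 2.701 × 10⁶ Pa = 2.701 MPa
7.535 MPa > 2.701 MPa, so A is larger.
Final answer: A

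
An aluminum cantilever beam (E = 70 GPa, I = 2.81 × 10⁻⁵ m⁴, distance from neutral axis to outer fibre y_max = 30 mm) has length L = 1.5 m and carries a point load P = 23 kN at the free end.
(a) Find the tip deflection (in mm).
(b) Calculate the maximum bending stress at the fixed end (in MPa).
(a) Tip deflection of a cantilever with an end point load: δ = P·L^3 / (3·E·I). Convert P = 23 kN = 23000 N, E = 70 GPa = 7 × 10¹⁰ Pa.
  δ = (23000 × 1.5^3) / (3 × (7 × 10¹⁰) × (2.81 × 10⁻⁵)) = 0.01315 m = 13.15 mm
(b) Maximum bending moment at the fixed end: M = P·L = 23000 × 1.5 = 34500 N·m. Convert y_max = 30 mm = 0.03 m.
  σ = M·y_max / I = (34500 × 0.03) / (2.81 × 10⁻⁵) = 3.683 × 10⁷ Pa = 36.83 MPa
Final answer: (a) δ = 13.15 mm, (b) σ = 36.83 MPa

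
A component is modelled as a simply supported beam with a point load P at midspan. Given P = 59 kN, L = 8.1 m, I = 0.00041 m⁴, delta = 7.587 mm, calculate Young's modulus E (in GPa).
Model: a simply supported beam with a point load P at midspan, so delta = (P·L^3) / (48·E·I).
Solve for E: E = (P·L^3) / (48·delta·I).
Convert to SI units:
  P = 59 kN = 59000 N
  delta = 7.587 mm = 0.007587 m
Substitute:
  E = (59000 × 8.1^3) / (48 × 0.007587 × 0.00041)
  E = 2.1 × 10¹¹ Pa
Convert: E = 2.1 × 10¹¹ Pa = 210 GPa
Final answer: E = 210 GPa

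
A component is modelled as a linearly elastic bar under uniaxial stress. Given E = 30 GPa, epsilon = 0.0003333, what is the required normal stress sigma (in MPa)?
Model: a linearly elastic bar under uniaxial stress, so epsilon = sigma / E.
Solve for sigma: sigma = epsilon·E.
Convert to SI units:
  E = 30 GPa = 3 × 10¹⁰ Pa
Substitute:
  sigma = 0.0003333 × (3 × 10¹⁰)
  sigma = 9.999 × 10⁶ Pa
Convert: sigma = 9.999 × 10⁶ Pa = 9.999 MPa
Final answer: sigma = 9.999 MPa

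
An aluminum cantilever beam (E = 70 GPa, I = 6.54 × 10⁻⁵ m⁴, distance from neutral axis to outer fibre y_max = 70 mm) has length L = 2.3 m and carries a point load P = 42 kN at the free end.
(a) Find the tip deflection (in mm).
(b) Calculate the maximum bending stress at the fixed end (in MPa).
(a) Tip deflection of a cantilever with an end point load: δ = P·L^3 / (3·E·I). Convert P = 42 kN = 42000 N, E = 70 GPa = 7 × 10¹⁰ Pa.
  δ = (42000 × 2.3^3) / (3 × (7 × 10¹⁰) × (6.54 × 10⁻⁵)) = 0.03721 m = 37.21 mm
(b) Maximum bending moment at the fixed end: M = P·L = 42000 × 2.3 = 96600 N·m. Convert y_max = 70 mm = 0.07 m.
  σ = M·y_max / I = (96600 × 0.07) / (6.54 × 10⁻⁵) = 1.034 × 10⁸ Pa = 103.4 MPa
Final answer: (a) δ = 37.21 mm, (b) σ = 103.4 MPa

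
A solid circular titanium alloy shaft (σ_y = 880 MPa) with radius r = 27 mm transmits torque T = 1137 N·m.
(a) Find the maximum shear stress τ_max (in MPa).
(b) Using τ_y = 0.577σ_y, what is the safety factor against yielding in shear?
(a) For a solid circular shaft, τ_max = T·r/J with J = π·r^4/2, i.e. τ_max = 2·T / (π·r^3). Convert r = 27 mm = 0.027 m.
  τ_max = (2 × 1137) / (π × 0.027^3) = 3.677 × 10⁷ Pa = 36.77 MPa
(b) τ_y = 0.577 × 880 = 507.76 MPa
  SF = τ_y/τ_max = 507.76 / 36.77 = 13.81
Final answer: (a) τ_max = 36.77 MPa, (b) SF = 13.81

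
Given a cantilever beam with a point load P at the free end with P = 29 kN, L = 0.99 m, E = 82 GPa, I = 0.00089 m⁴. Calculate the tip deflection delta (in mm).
Model: a cantilever beam with a point load P at the free end, so delta = (P·L^3) / (3·E·I).
Convert to SI units:
  P = 29 kN = 29000 N
  E = 82 GPa = 8.2 × 10¹⁰ Pa
Substitute:
  delta = (29000 × 0.99^3) / (3 × (8.2 × 10¹⁰) × 0.00089)
  delta = 0.0001285 m
Convert: delta = 0.0001285 m = 0.1285 mm
Final answer: delta = 0.1285 mm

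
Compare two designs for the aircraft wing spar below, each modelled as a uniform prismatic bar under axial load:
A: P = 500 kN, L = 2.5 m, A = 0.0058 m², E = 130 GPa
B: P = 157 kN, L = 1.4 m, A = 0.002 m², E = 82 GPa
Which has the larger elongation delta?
Model: a uniform prismatic bar under axial load, so delta = (P·L) / (A·E) (SI units).
  A: delta = (500000 × 2.5) / (0.0058 × (1.3 × 10¹¹)) = 0.001658 m = 1.658 mm
  B: delta = (157000 × 1.4) / (0.002 × (8.2 × 10¹⁰)) = 0.00134 m = 1.34 mm
1.658 mm > 1.34 mm, so A is larger.
Final answer: A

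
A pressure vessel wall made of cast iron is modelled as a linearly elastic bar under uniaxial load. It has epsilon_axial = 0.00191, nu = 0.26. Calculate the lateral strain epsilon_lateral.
Model: a linearly elastic bar under uniaxial load, so epsilon_lateral = -nu·epsilon_axial.
Substitute:
  epsilon_lateral = -(0.26 × 0.00191)
  epsilon_lateral = -0.0004966
Final answer: epsilon_lateral = -0.0004966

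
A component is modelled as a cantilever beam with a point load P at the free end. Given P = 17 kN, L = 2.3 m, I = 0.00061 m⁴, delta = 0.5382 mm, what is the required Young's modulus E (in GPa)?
Model: a cantilever beam with a point load P at the free end, so delta = (P·L^3) / (3·E·I).
Solve for E: E = (P·L^3) / (3·delta·I).
Convert to SI units:
  P = 17 kN = 17000 N
  delta = 0.5382 mm = 0.0005382 m
Substitute:
  E = (17000 × 2.3^3) / (3 × 0.0005382 × 0.00061)
  E = 2.1 × 10¹¹ Pa
Convert: E = 2.1 × 10¹¹ Pa = 210 GPa
Final answer: E = 210 GPa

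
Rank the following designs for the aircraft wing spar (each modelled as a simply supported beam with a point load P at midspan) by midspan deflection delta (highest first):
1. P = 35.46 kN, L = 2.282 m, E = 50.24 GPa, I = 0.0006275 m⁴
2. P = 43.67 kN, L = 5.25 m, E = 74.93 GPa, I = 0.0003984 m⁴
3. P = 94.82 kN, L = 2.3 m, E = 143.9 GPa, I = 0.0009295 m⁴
Model: a simply supported beam with a point load P at midspan, so delta = (P·L^3) / (48·E·I) (SI units).
  Case 1: delta = (35460 × 2.282^3) / (48 × (5.024 × 10¹⁰) × 0.0006275) = 0.0002785 m = 0.2785 mm
  Case 2: delta = (43670 × 5.25^3) / (48 × (7.493 × 10¹⁰) × 0.0003984) = 0.00441 m = 4.41 mm
  Case 3: delta = (94820 × 2.3^3) / (48 × (1.439 × 10¹¹) × 0.0009295) = 0.0001797 m = 0.1797 mm
Ordering: 4.41 mm (case 2) > 0.2785 mm (case 1) > 0.1797 mm (case 3)
Final answer: 2, 1, 3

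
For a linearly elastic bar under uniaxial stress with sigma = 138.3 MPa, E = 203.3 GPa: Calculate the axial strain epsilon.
Model: a linearly elastic bar under uniaxial stress, so epsilon = sigma / E.
Convert to SI units:
  sigma = 138.3 MPa = 1.383 × 10⁸ Pa
  E = 203.3 GPa = 2.033 × 10¹¹ Pa
Substitute:
  epsilon = (1.383 × 10⁸) / (2.033 × 10¹¹)
  epsilon = 0.0006803
Final answer: epsilon = 0.0006803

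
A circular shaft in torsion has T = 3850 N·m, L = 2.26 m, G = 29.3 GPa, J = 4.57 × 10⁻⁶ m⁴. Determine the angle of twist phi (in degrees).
Model: a circular shaft in torsion, so phi = (T·L) / (G·J).
Convert to SI units:
  G = 29.3 GPa = 2.93 × 10¹⁰ Pa
Substitute:
  phi = (3850 × 2.26) / ((2.93 × 10¹⁰) × (4.57 × 10⁻⁶))
  phi = 0.06498 rad
Convert to degrees: phi = 0.06498 × 180/π = 3.723°
Final answer: phi = 3.723°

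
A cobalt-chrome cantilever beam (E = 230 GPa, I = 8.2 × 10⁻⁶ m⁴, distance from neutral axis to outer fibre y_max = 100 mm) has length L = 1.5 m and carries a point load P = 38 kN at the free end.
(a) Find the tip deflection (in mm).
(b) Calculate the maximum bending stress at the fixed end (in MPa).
(a) Tip deflection of a cantilever with an end point load: δ = P·L^3 / (3·E·I). Convert P = 38 kN = 38000 N, E = 230 GPa = 2.3 × 10¹¹ Pa.
  δ = (38000 × 1.5^3) / (3 × (2.3 × 10¹¹) × (8.2 × 10⁻⁶)) = 0.02267 m = 22.67 mm
(b) Maximum bending moment at the fixed end: M = P·L = 38000 × 1.5 = 57000 N·m. Convert y_max = 100 mm = 0.1 m.
  σ = M·y_max / I = (57000 × 0.1) / (8.2 × 10⁻⁶) = 6.951 × 10⁸ Pa = 695.1 MPa
Final answer: (a) δ = 22.67 mm, (b) σ = 695.1 MPa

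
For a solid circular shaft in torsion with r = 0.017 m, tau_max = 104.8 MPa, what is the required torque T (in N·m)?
Model: a solid circular shaft in torsion, so tau_max = (2·T) / (π·r^3).
Solve for T: T = (π·tau_max·r^3) / 2.
Convert to SI units:
  tau_max = 104.8 MPa = 1.048 × 10⁸ Pa
Substitute:
  T = (π × (1.048 × 10⁸) × 0.017^3) / 2
  T = 808.8 N·m
Final answer: T = 808.8 N·m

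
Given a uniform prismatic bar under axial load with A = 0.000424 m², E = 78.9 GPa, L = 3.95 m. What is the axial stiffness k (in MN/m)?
Model: a uniform prismatic bar under axial load, so k = (A·E) / L.
Convert to SI units:
  E = 78.9 GPa = 7.89 × 10¹⁰ Pa
Substitute:
  k = (0.000424 × (7.89 × 10¹⁰)) / 3.95
  k = 8.469 × 10⁶ N/m
Convert: k = 8.469 × 10⁶ N/m = 8.469 MN/m
Final answer: k = 8.469 MN/m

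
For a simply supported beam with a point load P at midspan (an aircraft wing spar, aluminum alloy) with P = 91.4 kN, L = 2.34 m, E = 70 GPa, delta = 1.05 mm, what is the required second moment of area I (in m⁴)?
Model: a simply supported beam with a point load P at midspan, so delta = (P·L^3) / (48·E·I).
Solve for I: I = (P·L^3) / (48·delta·E).
Convert to SI units:
  P = 91.4 kN = 91400 N
  E = 70 GPa = 7 × 10¹⁰ Pa
  delta = 1.05 mm = 0.00105 m
Substitute:
  I = (91400 × 2.34^3) / (48 × 0.00105 × (7 × 10¹⁰))
  I = 0.0003319 m⁴
Final answer: I = 0.0003319 m⁴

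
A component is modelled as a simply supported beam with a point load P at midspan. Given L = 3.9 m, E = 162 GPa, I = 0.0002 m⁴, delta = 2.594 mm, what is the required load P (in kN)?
Model: a simply supported beam with a point load P at midspan, so delta = (P·L^3) / (48·E·I).
Solve for P: P = (48·delta·E·I) / L^3.
Convert to SI units:
  E = 162 GPa = 1.62 × 10¹¹ Pa
  delta = 2.594 mm = 0.002594 m
Substitute:
  P = (48 × 0.002594 × (1.62 × 10¹¹) × 0.0002) / 3.9^3
  P = 68010 N
Convert: P = 68010 N = 68.01 kN
Final answer: P = 68.01 kN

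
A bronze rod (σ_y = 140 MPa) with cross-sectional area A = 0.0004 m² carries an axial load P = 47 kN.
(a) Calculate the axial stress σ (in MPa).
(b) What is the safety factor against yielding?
(a) Axial stress σ = P/A. Convert P = 47 kN = 47000 N.
  σ = 47000 / 0.0004 = 1.175 × 10⁸ Pa = 117.5 MPa
(b) Safety factor SF = σ_y/σ = 140 / 117.5 = 1.191
Final answer: (a) σ = 117.5 MPa, (b) SF = 1.191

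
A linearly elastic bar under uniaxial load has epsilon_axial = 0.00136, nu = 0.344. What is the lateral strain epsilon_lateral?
Model: a linearly elastic bar under uniaxial load, so epsilon_lateral = -nu·epsilon_axial.
Substitute:
  epsilon_lateral = -(0.344 × 0.00136)
  epsilon_lateral = -0.0004678
Final answer: epsilon_lateral = -0.0004678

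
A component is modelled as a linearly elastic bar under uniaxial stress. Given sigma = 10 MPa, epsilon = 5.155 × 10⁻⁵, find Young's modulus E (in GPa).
Model: a linearly elastic bar under uniaxial stress, so epsilon = sigma / E.
Solve for E: E = sigma / epsilon.
Convert to SI units:
  sigma = 10 MPa = 1 × 10⁷ Pa
Substitute:
  E = (1 × 10⁷) / (5.155 × 10⁻⁵)
  E = 1.94 × 10¹¹ Pa
Convert: E = 1.94 × 10¹¹ Pa = 194 GPa
Final answer: E = 194 GPa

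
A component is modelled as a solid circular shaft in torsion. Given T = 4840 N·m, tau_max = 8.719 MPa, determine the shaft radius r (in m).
Model: a solid circular shaft in torsion, so tau_max = (2·T) / (π·r^3).
Solve for r: r = ((2·T) / (π·tau_max))^(1/3).
Convert to SI units:
  tau_max = 8.719 MPa = 8.719 × 10⁶ Pa
Substitute:
  r = ((2 × 4840) / (π × (8.719 × 10⁶)))^(1/3)
  r = 0.0707 m
Final answer: r = 0.0707 m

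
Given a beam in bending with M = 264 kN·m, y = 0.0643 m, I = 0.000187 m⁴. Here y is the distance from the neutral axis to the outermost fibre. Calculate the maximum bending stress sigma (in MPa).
Model: a beam in bending, so sigma = (M·y) / I.
Convert to SI units:
  M = 264 kN·m = 264000 N·m
Substitute:
  sigma = (264000 × 0.0643) / 0.000187
  sigma = 9.078 × 10⁷ Pa
Convert: sigma = 9.078 × 10⁷ Pa = 90.78 MPa
Final answer: sigma = 90.78 MPa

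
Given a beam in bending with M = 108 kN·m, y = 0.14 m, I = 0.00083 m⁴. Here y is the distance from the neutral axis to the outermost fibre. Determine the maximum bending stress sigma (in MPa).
Model: a beam in bending, so sigma = (M·y) / I.
Convert to SI units:
  M = 108 kN·m = 108000 N·m
Substitute:
  sigma = (108000 × 0.14) / 0.00083
  sigma = 1.822 × 10⁷ Pa
Convert: sigma = 1.822 × 10⁷ Pa = 18.22 MPa
Final answer: sigma = 18.22 MPa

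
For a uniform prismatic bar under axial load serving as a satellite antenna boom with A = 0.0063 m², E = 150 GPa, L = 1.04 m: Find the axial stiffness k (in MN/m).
Model: a uniform prismatic bar under axial load, so k = (A·E) / L.
Convert to SI units:
  E = 150 GPa = 1.5 × 10¹¹ Pa
Substitute:
  k = (0.0063 × (1.5 × 10¹¹)) / 1.04
  k = 9.087 × 10⁸ N/m
Convert: k = 9.087 × 10⁸ N/m = 908.7 MN/m
Final answer: k = 908.7 MN/m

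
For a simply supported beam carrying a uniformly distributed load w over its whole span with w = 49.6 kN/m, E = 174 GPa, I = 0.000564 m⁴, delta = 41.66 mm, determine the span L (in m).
Model: a simply supported beam carrying a uniformly distributed load w over its whole span, so delta = (5·w·L^4) / (384·E·I).
Solve for L: L = ((384·delta·E·I) / (5·w))^(1/4).
Convert to SI units:
  w = 49.6 kN/m = 49600 N/m
  E = 174 GPa = 1.74 × 10¹¹ Pa
  delta = 41.66 mm = 0.04166 m
Substitute:
  L = ((384 × 0.04166 × (1.74 × 10¹¹) × 0.000564) / (5 × 49600))^(1/4)
  L = 8.92 m
Final answer: L = 8.92 m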